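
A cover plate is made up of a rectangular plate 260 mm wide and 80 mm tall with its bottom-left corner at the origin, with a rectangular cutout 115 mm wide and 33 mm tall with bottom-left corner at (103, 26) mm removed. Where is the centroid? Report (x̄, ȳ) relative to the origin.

plate: A = 260 × 80 = 20800.00, centroid at (130.00, 40.00).
hole: A = −(115 × 33) = -3795.00, centroid at (160.50, 42.50).
ΣA = 17005.00 mm², ΣAx̄ = 2094902.50 mm³, ΣAȳ = 670712.50 mm³.
x̄ = 2094902.50/17005.00 = 123.19 mm; ȳ = 670712.50/17005.00 = 39.44 mm.

x̄ = 123.19 mm, ȳ = 39.44 mm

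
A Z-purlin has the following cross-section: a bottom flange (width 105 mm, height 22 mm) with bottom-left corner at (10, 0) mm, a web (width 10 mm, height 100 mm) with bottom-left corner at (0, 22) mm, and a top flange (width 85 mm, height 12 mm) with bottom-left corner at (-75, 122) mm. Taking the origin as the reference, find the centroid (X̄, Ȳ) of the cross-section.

X̄ = 26.84 mm, Ȳ = 52.65 mm

Part | A | x̄ᵢ | ȳᵢ | A·x̄ᵢ | A·ȳᵢ
bottom flange | 2310.00 | 62.50 | 11.00 | 144375.00 | 25410.00
web | 1000.00 | 5.00 | 72.00 | 5000.00 | 72000.00
top flange | 1020.00 | -32.50 | 128.00 | -33150.00 | 130560.00
Σ | 4330.00 |  |  | 116225.00 | 227970.00
X̄ = 116225.00 / 4330.00 = 26.84 mm
Ȳ = 227970.00 / 4330.00 = 52.65 mm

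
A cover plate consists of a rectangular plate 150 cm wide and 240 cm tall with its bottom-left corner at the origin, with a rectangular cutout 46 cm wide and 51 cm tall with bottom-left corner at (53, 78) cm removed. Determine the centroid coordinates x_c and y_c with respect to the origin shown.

plate: A = 150 × 240 = 36000.00, centroid at (75.00, 120.00).
hole: A = −(46 × 51) = -2346.00, centroid at (76.00, 103.50).
ΣA = 33654.00 cm², ΣAx_c = 2521704.00 cm³, ΣAy_c = 4077189.00 cm³.
x_c = 2521704.00/33654.00 = 74.93 cm; y_c = 4077189.00/33654.00 = 121.15 cm.

x_c = 74.93 cm, y_c = 121.15 cm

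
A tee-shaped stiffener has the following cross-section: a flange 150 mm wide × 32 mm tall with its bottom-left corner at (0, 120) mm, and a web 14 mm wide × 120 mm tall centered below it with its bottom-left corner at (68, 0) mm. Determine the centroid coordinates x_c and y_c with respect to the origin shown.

x_c = 75.00 mm, y_c = 116.30 mm

web: A = 14 × 120 = 1680.00, centroid at (75.00, 60.00).
flange: A = 150 × 32 = 4800.00, centroid at (75.00, 136.00).
ΣA = 6480.00 mm², ΣAx_c = 486000.00 mm³, ΣAy_c = 753600.00 mm³.
x_c = 486000.00/6480.00 = 75.00 mm; y_c = 753600.00/6480.00 = 116.30 mm.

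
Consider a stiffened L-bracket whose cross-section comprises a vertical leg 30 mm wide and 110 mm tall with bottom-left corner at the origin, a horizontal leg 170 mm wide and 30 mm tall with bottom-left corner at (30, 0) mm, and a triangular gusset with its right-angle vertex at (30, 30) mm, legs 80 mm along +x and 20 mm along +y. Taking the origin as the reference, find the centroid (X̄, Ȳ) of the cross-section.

X̄ = 74.06 mm, Ȳ = 31.23 mm

vertical leg: A = 30 × 110 = 3300.00, centroid at (15.00, 55.00).
horizontal leg: A = 170 × 30 = 5100.00, centroid at (115.00, 15.00).
gusset: A = ½·80·20 = 800.00, centroid at (56.67, 36.67).
ΣA = 9200.00 mm²
ΣAX̄ = (3300.00)(15.00) + (5100.00)(115.00) + (800.00)(56.67) = 681333.33 mm³
ΣAȲ = (3300.00)(55.00) + (5100.00)(15.00) + (800.00)(36.67) = 287333.33 mm³
X̄ = 681333.33 / 9200.00 = 74.06 mm
Ȳ = 287333.33 / 9200.00 = 31.23 mm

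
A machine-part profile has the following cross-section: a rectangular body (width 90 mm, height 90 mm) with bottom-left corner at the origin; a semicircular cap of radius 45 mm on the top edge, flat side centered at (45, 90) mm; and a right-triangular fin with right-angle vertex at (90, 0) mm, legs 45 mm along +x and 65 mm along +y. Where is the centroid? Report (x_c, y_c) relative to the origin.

Part | A | x̄ᵢ | ȳᵢ | A·x̄ᵢ | A·ȳᵢ
rectangular body | 8100.00 | 45.00 | 45.00 | 364500.00 | 364500.00
semicircular top | 3180.86 | 45.00 | 109.10 | 143138.82 | 347027.63
triangular fin | 1462.50 | 105.00 | 21.67 | 153562.50 | 31687.50
Σ | 12743.36 |  |  | 661201.32 | 743215.13
x_c = 661201.32 / 12743.36 = 51.89 mm
y_c = 743215.13 / 12743.36 = 58.32 mm

x_c = 51.89 mm, y_c = 58.32 mm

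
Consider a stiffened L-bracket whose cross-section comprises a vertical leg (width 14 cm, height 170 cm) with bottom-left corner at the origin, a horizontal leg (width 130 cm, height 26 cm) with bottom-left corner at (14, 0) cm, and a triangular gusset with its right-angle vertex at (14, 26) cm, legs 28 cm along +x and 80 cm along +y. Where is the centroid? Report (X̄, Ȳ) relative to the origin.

X̄ = 45.03 cm, Ȳ = 44.36 cm

Part | A | x̄ᵢ | ȳᵢ | A·x̄ᵢ | A·ȳᵢ
vertical leg | 2380.00 | 7.00 | 85.00 | 16660.00 | 202300.00
horizontal leg | 3380.00 | 79.00 | 13.00 | 267020.00 | 43940.00
gusset | 1120.00 | 23.33 | 52.67 | 26133.33 | 58986.67
Σ | 6880.00 |  |  | 309813.33 | 305226.67
X̄ = 309813.33 / 6880.00 = 45.03 cm
Ȳ = 305226.67 / 6880.00 = 44.36 cm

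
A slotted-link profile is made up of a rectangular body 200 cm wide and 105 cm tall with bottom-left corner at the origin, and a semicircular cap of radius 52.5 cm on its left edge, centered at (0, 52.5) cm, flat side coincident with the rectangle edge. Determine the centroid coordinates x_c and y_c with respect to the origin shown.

rectangular body: A = 200 × 105 = 21000.00, centroid at (100.00, 52.50).
semicircular end: A = ½π·52.5² = 4329.51, centroid at (-22.28, 52.50).
ΣA = 25329.51 cm², ΣAx_c = 2003531.25 cm³, ΣAy_c = 1329799.14 cm³.
x_c = 2003531.25/25329.51 = 79.10 cm; y_c = 1329799.14/25329.51 = 52.50 cm.

x_c = 79.10 cm, y_c = 52.50 cm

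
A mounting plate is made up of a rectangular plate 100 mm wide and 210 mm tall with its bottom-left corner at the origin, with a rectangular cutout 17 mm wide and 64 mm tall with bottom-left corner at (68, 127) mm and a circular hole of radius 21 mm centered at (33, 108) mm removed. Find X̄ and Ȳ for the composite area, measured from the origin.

X̄ = 49.72 mm, Ȳ = 101.60 mm

plate: A = 100 × 210 = 21000.00, centroid at (50.00, 105.00).
hole 1: A = −(17 × 64) = -1088.00, centroid at (76.50, 159.00).
hole 2: A = −π·21² = -1385.44, centroid at (33.00, 108.00).
ΣA = 18526.56 mm², ΣAX̄ = 921048.40 mm³, ΣAȲ = 1882380.23 mm³.
X̄ = 921048.40/18526.56 = 49.72 mm; Ȳ = 1882380.23/18526.56 = 101.60 mm.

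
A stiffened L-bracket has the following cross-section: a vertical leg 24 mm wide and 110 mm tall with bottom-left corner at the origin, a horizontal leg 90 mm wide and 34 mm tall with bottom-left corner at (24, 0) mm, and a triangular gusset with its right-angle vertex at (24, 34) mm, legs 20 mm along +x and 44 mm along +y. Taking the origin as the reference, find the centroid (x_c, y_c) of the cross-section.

x_c = 41.74 mm, y_c = 35.61 mm

vertical leg: A = 24 × 110 = 2640.00, centroid at (12.00, 55.00).
horizontal leg: A = 90 × 34 = 3060.00, centroid at (69.00, 17.00).
gusset: A = ½·20·44 = 440.00, centroid at (30.67, 48.67).
ΣA = 6140.00 mm², ΣAx_c = 256313.33 mm³, ΣAy_c = 218633.33 mm³.
x_c = 256313.33/6140.00 = 41.74 mm; y_c = 218633.33/6140.00 = 35.61 mm.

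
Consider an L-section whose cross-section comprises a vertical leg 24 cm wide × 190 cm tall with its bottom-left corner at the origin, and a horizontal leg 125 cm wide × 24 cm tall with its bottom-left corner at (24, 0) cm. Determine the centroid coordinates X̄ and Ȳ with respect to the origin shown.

X̄ = 41.56 cm, Ȳ = 62.06 cm

Part | A | x̄ᵢ | ȳᵢ | A·x̄ᵢ | A·ȳᵢ
vertical leg | 4560.00 | 12.00 | 95.00 | 54720.00 | 433200.00
horizontal leg | 3000.00 | 86.50 | 12.00 | 259500.00 | 36000.00
Σ | 7560.00 |  |  | 314220.00 | 469200.00
X̄ = 314220.00 / 7560.00 = 41.56 cm
Ȳ = 469200.00 / 7560.00 = 62.06 cm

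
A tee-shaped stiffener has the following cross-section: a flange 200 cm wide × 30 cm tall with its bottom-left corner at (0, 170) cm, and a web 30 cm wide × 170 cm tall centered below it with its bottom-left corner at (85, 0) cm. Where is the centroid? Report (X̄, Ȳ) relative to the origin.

X̄ = 100.00 cm, Ȳ = 139.05 cm

Part | A | x̄ᵢ | ȳᵢ | A·x̄ᵢ | A·ȳᵢ
web | 5100.00 | 100.00 | 85.00 | 510000.00 | 433500.00
flange | 6000.00 | 100.00 | 185.00 | 600000.00 | 1110000.00
Σ | 11100.00 |  |  | 1110000.00 | 1543500.00
X̄ = 1110000.00 / 11100.00 = 100.00 cm
Ȳ = 1543500.00 / 11100.00 = 139.05 cm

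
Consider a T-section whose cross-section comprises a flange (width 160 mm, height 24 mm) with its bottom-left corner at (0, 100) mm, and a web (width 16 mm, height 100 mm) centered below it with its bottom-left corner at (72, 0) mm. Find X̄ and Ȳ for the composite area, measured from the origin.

X̄ = 80.00 mm, Ȳ = 93.76 mm

Part | A | x̄ᵢ | ȳᵢ | A·x̄ᵢ | A·ȳᵢ
web | 1600.00 | 80.00 | 50.00 | 128000.00 | 80000.00
flange | 3840.00 | 80.00 | 112.00 | 307200.00 | 430080.00
Σ | 5440.00 |  |  | 435200.00 | 510080.00
X̄ = 435200.00 / 5440.00 = 80.00 mm
Ȳ = 510080.00 / 5440.00 = 93.76 mm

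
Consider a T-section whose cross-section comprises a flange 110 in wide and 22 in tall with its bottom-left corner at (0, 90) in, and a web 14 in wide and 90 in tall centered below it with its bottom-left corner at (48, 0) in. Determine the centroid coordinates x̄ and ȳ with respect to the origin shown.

x̄ = 55.00 in, ȳ = 81.83 in

web: A = 14 × 90 = 1260.00, centroid at (55.00, 45.00).
flange: A = 110 × 22 = 2420.00, centroid at (55.00, 101.00).
ΣA = 3680.00 in², ΣAx̄ = 202400.00 in³, ΣAȳ = 301120.00 in³.
x̄ = 202400.00/3680.00 = 55.00 in; ȳ = 301120.00/3680.00 = 81.83 in.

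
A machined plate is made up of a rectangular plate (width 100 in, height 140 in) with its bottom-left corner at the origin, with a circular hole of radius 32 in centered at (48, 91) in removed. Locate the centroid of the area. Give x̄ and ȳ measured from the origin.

x̄ = 50.60 in, ȳ = 63.73 in

Part | A | x̄ᵢ | ȳᵢ | A·x̄ᵢ | A·ȳᵢ
plate | 14000.00 | 50.00 | 70.00 | 700000.00 | 980000.00
hole | -3216.99 | 48.00 | 91.00 | -154415.56 | -292746.17
Σ | 10783.01 |  |  | 545584.44 | 687253.83
x̄ = 545584.44 / 10783.01 = 50.60 in
ȳ = 687253.83 / 10783.01 = 63.73 in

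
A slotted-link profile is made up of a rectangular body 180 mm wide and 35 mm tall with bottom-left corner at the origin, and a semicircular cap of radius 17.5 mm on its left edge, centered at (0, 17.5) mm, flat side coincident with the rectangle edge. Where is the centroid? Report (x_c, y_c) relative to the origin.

x_c = 83.09 mm, y_c = 17.50 mm

rectangular body: A = 180 × 35 = 6300.00, centroid at (90.00, 17.50).
semicircular end: A = ½π·17.5² = 481.06, centroid at (-7.43, 17.50).
ΣA = 6781.06 mm²
ΣAx_c = (6300.00)(90.00) + (481.06)(-7.43) = 563427.08 mm³
ΣAy_c = (6300.00)(17.50) + (481.06)(17.50) = 118668.49 mm³
x_c = 563427.08 / 6781.06 = 83.09 mm
y_c = 118668.49 / 6781.06 = 17.50 mm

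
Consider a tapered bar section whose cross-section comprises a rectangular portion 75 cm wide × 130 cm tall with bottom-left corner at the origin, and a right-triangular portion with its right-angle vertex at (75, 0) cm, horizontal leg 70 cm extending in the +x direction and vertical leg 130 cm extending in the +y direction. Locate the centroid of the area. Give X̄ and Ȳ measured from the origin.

rectangular portion: A = 75 × 130 = 9750.00, centroid at (37.50, 65.00).
triangular portion: A = ½·70·130 = 4550.00, centroid at (98.33, 43.33).
ΣA = 14300.00 cm², ΣAX̄ = 813041.67 cm³, ΣAȲ = 830916.67 cm³.
X̄ = 813041.67/14300.00 = 56.86 cm; Ȳ = 830916.67/14300.00 = 58.11 cm.

X̄ = 56.86 cm, Ȳ = 58.11 cm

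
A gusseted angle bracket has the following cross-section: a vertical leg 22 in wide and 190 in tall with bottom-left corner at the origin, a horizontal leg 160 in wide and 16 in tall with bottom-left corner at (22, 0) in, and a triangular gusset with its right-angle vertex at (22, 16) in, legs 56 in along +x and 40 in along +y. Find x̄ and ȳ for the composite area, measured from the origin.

vertical leg: A = 22 × 190 = 4180.00, centroid at (11.00, 95.00).
horizontal leg: A = 160 × 16 = 2560.00, centroid at (102.00, 8.00).
gusset: A = ½·56·40 = 1120.00, centroid at (40.67, 29.33).
ΣA = 7860.00 in²
ΣAx̄ = (4180.00)(11.00) + (2560.00)(102.00) + (1120.00)(40.67) = 352646.67 in³
ΣAȳ = (4180.00)(95.00) + (2560.00)(8.00) + (1120.00)(29.33) = 450433.33 in³
x̄ = 352646.67 / 7860.00 = 44.87 in
ȳ = 450433.33 / 7860.00 = 57.31 in

x̄ = 44.87 in, ȳ = 57.31 in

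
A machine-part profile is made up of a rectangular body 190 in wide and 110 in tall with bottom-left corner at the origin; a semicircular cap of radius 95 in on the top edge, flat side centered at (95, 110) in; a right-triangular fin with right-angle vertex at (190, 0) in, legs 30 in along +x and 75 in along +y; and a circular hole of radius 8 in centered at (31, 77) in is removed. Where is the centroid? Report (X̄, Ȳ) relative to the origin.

X̄ = 98.64 in, Ȳ = 91.48 in

rectangular body: A = 190 × 110 = 20900.00, centroid at (95.00, 55.00).
semicircular top: A = ½π·95² = 14176.44, centroid at (95.00, 150.32).
triangular fin: A = ½·30·75 = 1125.00, centroid at (200.00, 25.00).
hole: A = −π·8² = -201.06, centroid at (31.00, 77.00).
ΣA = 36000.37 in², ΣAX̄ = 3551028.58 in³, ΣAȲ = 3293134.62 in³.
X̄ = 3551028.58/36000.37 = 98.64 in; Ȳ = 3293134.62/36000.37 = 91.48 in.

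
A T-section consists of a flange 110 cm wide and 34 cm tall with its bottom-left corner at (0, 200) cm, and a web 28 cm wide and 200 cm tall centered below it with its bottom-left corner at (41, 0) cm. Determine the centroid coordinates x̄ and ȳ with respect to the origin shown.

x̄ = 55.00 cm, ȳ = 146.85 cm

web: A = 28 × 200 = 5600.00, centroid at (55.00, 100.00).
flange: A = 110 × 34 = 3740.00, centroid at (55.00, 217.00).
ΣA = 9340.00 cm², ΣAx̄ = 513700.00 cm³, ΣAȳ = 1371580.00 cm³.
x̄ = 513700.00/9340.00 = 55.00 cm; ȳ = 1371580.00/9340.00 = 146.85 cm.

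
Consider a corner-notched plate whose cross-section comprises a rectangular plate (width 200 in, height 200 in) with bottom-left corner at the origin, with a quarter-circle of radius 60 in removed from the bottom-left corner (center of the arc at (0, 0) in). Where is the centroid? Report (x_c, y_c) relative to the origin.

x_c = 105.67 in, y_c = 105.67 in

plate: A = 200 × 200 = 40000.00, centroid at (100.00, 100.00).
removed quarter-circle: A = −¼π·60² = -2827.43, centroid at (25.46, 25.46).
ΣA = 37172.57 in², ΣAx_c = 3928000.00 in³, ΣAy_c = 3928000.00 in³.
x_c = 3928000.00/37172.57 = 105.67 in; y_c = 3928000.00/37172.57 = 105.67 in.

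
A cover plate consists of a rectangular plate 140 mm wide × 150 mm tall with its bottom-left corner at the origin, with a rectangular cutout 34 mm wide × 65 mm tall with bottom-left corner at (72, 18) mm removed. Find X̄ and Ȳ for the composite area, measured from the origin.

Part | A | x̄ᵢ | ȳᵢ | A·x̄ᵢ | A·ȳᵢ
plate | 21000.00 | 70.00 | 75.00 | 1470000.00 | 1575000.00
hole | -2210.00 | 89.00 | 50.50 | -196690.00 | -111605.00
Σ | 18790.00 |  |  | 1273310.00 | 1463395.00
X̄ = 1273310.00 / 18790.00 = 67.77 mm
Ȳ = 1463395.00 / 18790.00 = 77.88 mm

X̄ = 67.77 mm, Ȳ = 77.88 mm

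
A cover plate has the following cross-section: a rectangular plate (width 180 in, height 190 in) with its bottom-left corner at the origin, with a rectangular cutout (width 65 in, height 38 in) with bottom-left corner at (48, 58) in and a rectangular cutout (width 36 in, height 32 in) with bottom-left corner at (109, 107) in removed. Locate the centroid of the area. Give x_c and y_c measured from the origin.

Part | A | x̄ᵢ | ȳᵢ | A·x̄ᵢ | A·ȳᵢ
plate | 34200.00 | 90.00 | 95.00 | 3078000.00 | 3249000.00
hole 1 | -2470.00 | 80.50 | 77.00 | -198835.00 | -190190.00
hole 2 | -1152.00 | 127.00 | 123.00 | -146304.00 | -141696.00
Σ | 30578.00 |  |  | 2732861.00 | 2917114.00
x_c = 2732861.00 / 30578.00 = 89.37 in
y_c = 2917114.00 / 30578.00 = 95.40 in

x_c = 89.37 in, y_c = 95.40 in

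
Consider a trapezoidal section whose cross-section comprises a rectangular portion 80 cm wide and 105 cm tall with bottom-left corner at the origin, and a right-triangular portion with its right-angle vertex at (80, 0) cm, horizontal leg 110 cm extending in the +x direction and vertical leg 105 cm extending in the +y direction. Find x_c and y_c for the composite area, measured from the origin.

Part | A | x̄ᵢ | ȳᵢ | A·x̄ᵢ | A·ȳᵢ
rectangular portion | 8400.00 | 40.00 | 52.50 | 336000.00 | 441000.00
triangular portion | 5775.00 | 116.67 | 35.00 | 673750.00 | 202125.00
Σ | 14175.00 |  |  | 1009750.00 | 643125.00
x_c = 1009750.00 / 14175.00 = 71.23 cm
y_c = 643125.00 / 14175.00 = 45.37 cm

x_c = 71.23 cm, y_c = 45.37 cm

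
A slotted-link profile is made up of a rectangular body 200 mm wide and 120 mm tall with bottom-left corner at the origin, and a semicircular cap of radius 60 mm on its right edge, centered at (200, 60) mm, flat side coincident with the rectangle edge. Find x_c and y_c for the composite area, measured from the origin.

x_c = 123.92 mm, y_c = 60.00 mm

Part | A | x̄ᵢ | ȳᵢ | A·x̄ᵢ | A·ȳᵢ
rectangular body | 24000.00 | 100.00 | 60.00 | 2400000.00 | 1440000.00
semicircular end | 5654.87 | 225.46 | 60.00 | 1274973.36 | 339292.01
Σ | 29654.87 |  |  | 3674973.36 | 1779292.01
x_c = 3674973.36 / 29654.87 = 123.92 mm
y_c = 1779292.01 / 29654.87 = 60.00 mm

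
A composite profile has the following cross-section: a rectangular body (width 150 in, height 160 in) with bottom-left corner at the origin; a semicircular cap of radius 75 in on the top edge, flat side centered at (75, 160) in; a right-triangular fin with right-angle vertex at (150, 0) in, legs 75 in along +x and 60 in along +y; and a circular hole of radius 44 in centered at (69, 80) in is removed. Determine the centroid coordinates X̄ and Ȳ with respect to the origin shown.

rectangular body: A = 150 × 160 = 24000.00, centroid at (75.00, 80.00).
semicircular top: A = ½π·75² = 8835.73, centroid at (75.00, 191.83).
triangular fin: A = ½·75·60 = 2250.00, centroid at (175.00, 20.00).
hole: A = −π·44² = -6082.12, centroid at (69.00, 80.00).
ΣA = 29003.61 in², ΣAX̄ = 2436763.19 in³, ΣAȲ = 3173396.82 in³.
X̄ = 2436763.19/29003.61 = 84.02 in; Ȳ = 3173396.82/29003.61 = 109.41 in.

X̄ = 84.02 in, Ȳ = 109.41 in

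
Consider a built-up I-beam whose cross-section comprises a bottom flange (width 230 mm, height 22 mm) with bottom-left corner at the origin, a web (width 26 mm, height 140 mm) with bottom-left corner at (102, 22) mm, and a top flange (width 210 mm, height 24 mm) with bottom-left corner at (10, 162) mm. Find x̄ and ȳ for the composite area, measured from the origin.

bottom flange: A = 230 × 22 = 5060.00, centroid at (115.00, 11.00).
web: A = 26 × 140 = 3640.00, centroid at (115.00, 92.00).
top flange: A = 210 × 24 = 5040.00, centroid at (115.00, 174.00).
ΣA = 13740.00 mm², ΣAx̄ = 1580100.00 mm³, ΣAȳ = 1267500.00 mm³.
x̄ = 1580100.00/13740.00 = 115.00 mm; ȳ = 1267500.00/13740.00 = 92.25 mm.

x̄ = 115.00 mm, ȳ = 92.25 mm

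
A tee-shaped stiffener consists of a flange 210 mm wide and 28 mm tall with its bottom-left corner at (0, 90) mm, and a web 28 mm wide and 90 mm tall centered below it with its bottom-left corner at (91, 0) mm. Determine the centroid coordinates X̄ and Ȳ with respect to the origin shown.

Part | A | x̄ᵢ | ȳᵢ | A·x̄ᵢ | A·ȳᵢ
web | 2520.00 | 105.00 | 45.00 | 264600.00 | 113400.00
flange | 5880.00 | 105.00 | 104.00 | 617400.00 | 611520.00
Σ | 8400.00 |  |  | 882000.00 | 724920.00
X̄ = 882000.00 / 8400.00 = 105.00 mm
Ȳ = 724920.00 / 8400.00 = 86.30 mm

X̄ = 105.00 mm, Ȳ = 86.30 mm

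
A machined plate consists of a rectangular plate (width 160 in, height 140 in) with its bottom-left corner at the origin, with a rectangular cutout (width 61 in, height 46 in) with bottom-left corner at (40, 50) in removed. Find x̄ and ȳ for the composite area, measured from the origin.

Part | A | x̄ᵢ | ȳᵢ | A·x̄ᵢ | A·ȳᵢ
plate | 22400.00 | 80.00 | 70.00 | 1792000.00 | 1568000.00
hole | -2806.00 | 70.50 | 73.00 | -197823.00 | -204838.00
Σ | 19594.00 |  |  | 1594177.00 | 1363162.00
x̄ = 1594177.00 / 19594.00 = 81.36 in
ȳ = 1363162.00 / 19594.00 = 69.57 in

x̄ = 81.36 in, ȳ = 69.57 in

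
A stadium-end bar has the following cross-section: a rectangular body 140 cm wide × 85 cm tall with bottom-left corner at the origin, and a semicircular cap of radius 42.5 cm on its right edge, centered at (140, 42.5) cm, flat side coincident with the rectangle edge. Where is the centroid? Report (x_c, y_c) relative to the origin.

rectangular body: A = 140 × 85 = 11900.00, centroid at (70.00, 42.50).
semicircular end: A = ½π·42.5² = 2837.25, centroid at (158.04, 42.50).
ΣA = 14737.25 cm²
ΣAx_c = (11900.00)(70.00) + (2837.25)(158.04) = 1281392.20 cm³
ΣAy_c = (11900.00)(42.50) + (2837.25)(42.50) = 626333.16 cm³
x_c = 1281392.20 / 14737.25 = 86.95 cm
y_c = 626333.16 / 14737.25 = 42.50 cm

x_c = 86.95 cm, y_c = 42.50 cm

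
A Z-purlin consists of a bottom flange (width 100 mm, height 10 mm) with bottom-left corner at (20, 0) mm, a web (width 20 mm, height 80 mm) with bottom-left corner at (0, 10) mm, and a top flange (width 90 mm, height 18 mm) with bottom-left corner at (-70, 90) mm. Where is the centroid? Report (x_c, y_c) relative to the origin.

x_c = 10.78 mm, y_c = 58.15 mm

bottom flange: A = 100 × 10 = 1000.00, centroid at (70.00, 5.00).
web: A = 20 × 80 = 1600.00, centroid at (10.00, 50.00).
top flange: A = 90 × 18 = 1620.00, centroid at (-25.00, 99.00).
ΣA = 4220.00 mm²
ΣAx_c = (1000.00)(70.00) + (1600.00)(10.00) + (1620.00)(-25.00) = 45500.00 mm³
ΣAy_c = (1000.00)(5.00) + (1600.00)(50.00) + (1620.00)(99.00) = 245380.00 mm³
x_c = 45500.00 / 4220.00 = 10.78 mm
y_c = 245380.00 / 4220.00 = 58.15 mm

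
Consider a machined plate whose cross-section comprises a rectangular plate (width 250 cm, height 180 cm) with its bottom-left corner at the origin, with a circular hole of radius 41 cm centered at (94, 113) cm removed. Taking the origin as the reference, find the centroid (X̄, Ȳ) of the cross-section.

X̄ = 129.12 cm, Ȳ = 86.94 cm

plate: A = 250 × 180 = 45000.00, centroid at (125.00, 90.00).
hole: A = −π·41² = -5281.02, centroid at (94.00, 113.00).
ΣA = 39718.98 cm²
ΣAX̄ = (45000.00)(125.00) + (-5281.02)(94.00) = 5128584.38 cm³
ΣAȲ = (45000.00)(90.00) + (-5281.02)(113.00) = 3453245.05 cm³
X̄ = 5128584.38 / 39718.98 = 129.12 cm
Ȳ = 3453245.05 / 39718.98 = 86.94 cm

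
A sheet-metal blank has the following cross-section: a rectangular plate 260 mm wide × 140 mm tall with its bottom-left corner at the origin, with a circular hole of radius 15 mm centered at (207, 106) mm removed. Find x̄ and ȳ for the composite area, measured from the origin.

x̄ = 128.48 mm, ȳ = 69.29 mm

plate: A = 260 × 140 = 36400.00, centroid at (130.00, 70.00).
hole: A = −π·15² = -706.86, centroid at (207.00, 106.00).
ΣA = 35693.14 mm²
ΣAx̄ = (36400.00)(130.00) + (-706.86)(207.00) = 4585680.32 mm³
ΣAȳ = (36400.00)(70.00) + (-706.86)(106.00) = 2473073.02 mm³
x̄ = 4585680.32 / 35693.14 = 128.48 mm
ȳ = 2473073.02 / 35693.14 = 69.29 mm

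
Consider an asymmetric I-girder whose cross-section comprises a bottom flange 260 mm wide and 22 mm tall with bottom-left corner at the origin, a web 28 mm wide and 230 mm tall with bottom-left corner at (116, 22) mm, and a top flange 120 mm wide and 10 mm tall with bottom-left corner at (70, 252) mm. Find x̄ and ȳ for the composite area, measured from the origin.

bottom flange: A = 260 × 22 = 5720.00, centroid at (130.00, 11.00).
web: A = 28 × 230 = 6440.00, centroid at (130.00, 137.00).
top flange: A = 120 × 10 = 1200.00, centroid at (130.00, 257.00).
ΣA = 13360.00 mm², ΣAx̄ = 1736800.00 mm³, ΣAȳ = 1253600.00 mm³.
x̄ = 1736800.00/13360.00 = 130.00 mm; ȳ = 1253600.00/13360.00 = 93.83 mm.

x̄ = 130.00 mm, ȳ = 93.83 mm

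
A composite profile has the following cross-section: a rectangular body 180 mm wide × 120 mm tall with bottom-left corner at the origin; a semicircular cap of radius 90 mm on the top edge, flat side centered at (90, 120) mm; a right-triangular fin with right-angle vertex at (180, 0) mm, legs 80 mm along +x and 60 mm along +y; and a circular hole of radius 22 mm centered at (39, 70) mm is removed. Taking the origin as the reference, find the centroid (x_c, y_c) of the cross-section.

rectangular body: A = 180 × 120 = 21600.00, centroid at (90.00, 60.00).
semicircular top: A = ½π·90² = 12723.45, centroid at (90.00, 158.20).
triangular fin: A = ½·80·60 = 2400.00, centroid at (206.67, 20.00).
hole: A = −π·22² = -1520.53, centroid at (39.00, 70.00).
ΣA = 35202.92 mm², ΣAx_c = 3525809.82 mm³, ΣAy_c = 3250376.87 mm³.
x_c = 3525809.82/35202.92 = 100.16 mm; y_c = 3250376.87/35202.92 = 92.33 mm.

x_c = 100.16 mm, y_c = 92.33 mm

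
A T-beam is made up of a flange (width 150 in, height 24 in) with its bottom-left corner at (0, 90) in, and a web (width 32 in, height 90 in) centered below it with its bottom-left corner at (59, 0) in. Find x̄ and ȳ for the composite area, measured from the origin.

web: A = 32 × 90 = 2880.00, centroid at (75.00, 45.00).
flange: A = 150 × 24 = 3600.00, centroid at (75.00, 102.00).
ΣA = 6480.00 in², ΣAx̄ = 486000.00 in³, ΣAȳ = 496800.00 in³.
x̄ = 486000.00/6480.00 = 75.00 in; ȳ = 496800.00/6480.00 = 76.67 in.

x̄ = 75.00 in, ȳ = 76.67 in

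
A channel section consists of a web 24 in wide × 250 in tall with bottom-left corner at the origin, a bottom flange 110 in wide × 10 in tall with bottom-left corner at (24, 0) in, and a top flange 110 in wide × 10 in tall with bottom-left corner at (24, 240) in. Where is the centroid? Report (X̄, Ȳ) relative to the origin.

X̄ = 29.98 in, Ȳ = 125.00 in

web: A = 24 × 250 = 6000.00, centroid at (12.00, 125.00).
bottom flange: A = 110 × 10 = 1100.00, centroid at (79.00, 5.00).
top flange: A = 110 × 10 = 1100.00, centroid at (79.00, 245.00).
ΣA = 8200.00 in²
ΣAX̄ = (6000.00)(12.00) + (1100.00)(79.00) + (1100.00)(79.00) = 245800.00 in³
ΣAȲ = (6000.00)(125.00) + (1100.00)(5.00) + (1100.00)(245.00) = 1025000.00 in³
X̄ = 245800.00 / 8200.00 = 29.98 in
Ȳ = 1025000.00 / 8200.00 = 125.00 in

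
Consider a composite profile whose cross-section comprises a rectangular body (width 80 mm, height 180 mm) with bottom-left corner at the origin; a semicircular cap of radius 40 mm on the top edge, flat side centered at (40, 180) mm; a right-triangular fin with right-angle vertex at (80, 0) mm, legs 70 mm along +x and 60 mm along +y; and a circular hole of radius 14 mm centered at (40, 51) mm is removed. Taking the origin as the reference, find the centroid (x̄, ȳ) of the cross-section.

Part | A | x̄ᵢ | ȳᵢ | A·x̄ᵢ | A·ȳᵢ
rectangular body | 14400.00 | 40.00 | 90.00 | 576000.00 | 1296000.00
semicircular top | 2513.27 | 40.00 | 196.98 | 100530.96 | 495056.01
triangular fin | 2100.00 | 103.33 | 20.00 | 217000.00 | 42000.00
hole | -615.75 | 40.00 | 51.00 | -24630.09 | -31403.36
Σ | 18397.52 |  |  | 868900.88 | 1801652.65
x̄ = 868900.88 / 18397.52 = 47.23 mm
ȳ = 1801652.65 / 18397.52 = 97.93 mm

x̄ = 47.23 mm, ȳ = 97.93 mm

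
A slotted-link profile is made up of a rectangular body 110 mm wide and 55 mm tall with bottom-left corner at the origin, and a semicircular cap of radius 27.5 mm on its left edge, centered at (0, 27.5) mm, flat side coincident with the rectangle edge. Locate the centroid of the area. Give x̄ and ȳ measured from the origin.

x̄ = 44.06 mm, ȳ = 27.50 mm

rectangular body: A = 110 × 55 = 6050.00, centroid at (55.00, 27.50).
semicircular end: A = ½π·27.5² = 1187.91, centroid at (-11.67, 27.50).
ΣA = 7237.91 mm²
ΣAx̄ = (6050.00)(55.00) + (1187.91)(-11.67) = 318885.42 mm³
ΣAȳ = (6050.00)(27.50) + (1187.91)(27.50) = 199042.65 mm³
x̄ = 318885.42 / 7237.91 = 44.06 mm
ȳ = 199042.65 / 7237.91 = 27.50 mm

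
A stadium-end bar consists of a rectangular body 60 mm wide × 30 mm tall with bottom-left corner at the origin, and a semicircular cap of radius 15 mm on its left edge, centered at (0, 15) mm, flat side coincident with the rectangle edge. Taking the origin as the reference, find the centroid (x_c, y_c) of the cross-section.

x_c = 24.03 mm, y_c = 15.00 mm

Part | A | x̄ᵢ | ȳᵢ | A·x̄ᵢ | A·ȳᵢ
rectangular body | 1800.00 | 30.00 | 15.00 | 54000.00 | 27000.00
semicircular end | 353.43 | -6.37 | 15.00 | -2250.00 | 5301.44
Σ | 2153.43 |  |  | 51750.00 | 32301.44
x_c = 51750.00 / 2153.43 = 24.03 mm
y_c = 32301.44 / 2153.43 = 15.00 mm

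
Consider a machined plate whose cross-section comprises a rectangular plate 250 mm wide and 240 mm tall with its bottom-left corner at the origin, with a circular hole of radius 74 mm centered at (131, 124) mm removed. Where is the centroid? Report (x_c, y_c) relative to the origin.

plate: A = 250 × 240 = 60000.00, centroid at (125.00, 120.00).
hole: A = −π·74² = -17203.36, centroid at (131.00, 124.00).
ΣA = 42796.64 mm²
ΣAx_c = (60000.00)(125.00) + (-17203.36)(131.00) = 5246359.66 mm³
ΣAy_c = (60000.00)(120.00) + (-17203.36)(124.00) = 5066783.19 mm³
x_c = 5246359.66 / 42796.64 = 122.59 mm
y_c = 5066783.19 / 42796.64 = 118.39 mm

x_c = 122.59 mm, y_c = 118.39 mm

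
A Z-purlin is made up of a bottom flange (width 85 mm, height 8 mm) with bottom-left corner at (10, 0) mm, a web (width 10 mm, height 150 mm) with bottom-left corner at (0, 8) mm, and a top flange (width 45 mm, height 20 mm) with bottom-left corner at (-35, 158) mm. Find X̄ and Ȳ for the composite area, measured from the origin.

Part | A | x̄ᵢ | ȳᵢ | A·x̄ᵢ | A·ȳᵢ
bottom flange | 680.00 | 52.50 | 4.00 | 35700.00 | 2720.00
web | 1500.00 | 5.00 | 83.00 | 7500.00 | 124500.00
top flange | 900.00 | -12.50 | 168.00 | -11250.00 | 151200.00
Σ | 3080.00 |  |  | 31950.00 | 278420.00
X̄ = 31950.00 / 3080.00 = 10.37 mm
Ȳ = 278420.00 / 3080.00 = 90.40 mm

X̄ = 10.37 mm, Ȳ = 90.40 mm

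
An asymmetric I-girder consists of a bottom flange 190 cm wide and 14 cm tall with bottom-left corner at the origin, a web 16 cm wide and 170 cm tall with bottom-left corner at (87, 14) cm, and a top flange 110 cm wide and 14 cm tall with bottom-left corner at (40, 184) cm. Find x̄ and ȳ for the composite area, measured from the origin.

Part | A | x̄ᵢ | ȳᵢ | A·x̄ᵢ | A·ȳᵢ
bottom flange | 2660.00 | 95.00 | 7.00 | 252700.00 | 18620.00
web | 2720.00 | 95.00 | 99.00 | 258400.00 | 269280.00
top flange | 1540.00 | 95.00 | 191.00 | 146300.00 | 294140.00
Σ | 6920.00 |  |  | 657400.00 | 582040.00
x̄ = 657400.00 / 6920.00 = 95.00 cm
ȳ = 582040.00 / 6920.00 = 84.11 cm

x̄ = 95.00 cm, ȳ = 84.11 cm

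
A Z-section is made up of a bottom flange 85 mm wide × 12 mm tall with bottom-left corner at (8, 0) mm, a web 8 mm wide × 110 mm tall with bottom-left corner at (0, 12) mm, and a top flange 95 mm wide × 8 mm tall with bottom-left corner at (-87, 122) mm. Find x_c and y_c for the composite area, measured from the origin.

x_c = 9.40 mm, y_c = 60.47 mm

bottom flange: A = 85 × 12 = 1020.00, centroid at (50.50, 6.00).
web: A = 8 × 110 = 880.00, centroid at (4.00, 67.00).
top flange: A = 95 × 8 = 760.00, centroid at (-39.50, 126.00).
ΣA = 2660.00 mm², ΣAx_c = 25010.00 mm³, ΣAy_c = 160840.00 mm³.
x_c = 25010.00/2660.00 = 9.40 mm; y_c = 160840.00/2660.00 = 60.47 mm.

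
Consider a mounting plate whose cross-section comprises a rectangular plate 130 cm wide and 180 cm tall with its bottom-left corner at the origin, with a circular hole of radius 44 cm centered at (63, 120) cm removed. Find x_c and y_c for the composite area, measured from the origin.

x_c = 65.70 cm, y_c = 79.46 cm

plate: A = 130 × 180 = 23400.00, centroid at (65.00, 90.00).
hole: A = −π·44² = -6082.12, centroid at (63.00, 120.00).
ΣA = 17317.88 cm², ΣAx_c = 1137826.23 cm³, ΣAy_c = 1376145.19 cm³.
x_c = 1137826.23/17317.88 = 65.70 cm; y_c = 1376145.19/17317.88 = 79.46 cm.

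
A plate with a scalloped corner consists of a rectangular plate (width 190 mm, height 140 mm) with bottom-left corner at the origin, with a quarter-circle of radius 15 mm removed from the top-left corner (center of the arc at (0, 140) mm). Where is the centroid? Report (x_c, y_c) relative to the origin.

Part | A | x̄ᵢ | ȳᵢ | A·x̄ᵢ | A·ȳᵢ
plate | 26600.00 | 95.00 | 70.00 | 2527000.00 | 1862000.00
removed quarter-circle | -176.71 | 6.37 | 133.63 | -1125.00 | -23615.04
Σ | 26423.29 |  |  | 2525875.00 | 1838384.96
x_c = 2525875.00 / 26423.29 = 95.59 mm
y_c = 1838384.96 / 26423.29 = 69.57 mm

x_c = 95.59 mm, y_c = 69.57 mm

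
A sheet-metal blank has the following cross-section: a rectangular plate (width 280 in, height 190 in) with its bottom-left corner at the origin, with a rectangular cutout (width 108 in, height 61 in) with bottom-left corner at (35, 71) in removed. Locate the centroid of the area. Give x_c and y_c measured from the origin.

plate: A = 280 × 190 = 53200.00, centroid at (140.00, 95.00).
hole: A = −(108 × 61) = -6588.00, centroid at (89.00, 101.50).
ΣA = 46612.00 in²
ΣAx_c = (53200.00)(140.00) + (-6588.00)(89.00) = 6861668.00 in³
ΣAy_c = (53200.00)(95.00) + (-6588.00)(101.50) = 4385318.00 in³
x_c = 6861668.00 / 46612.00 = 147.21 in
y_c = 4385318.00 / 46612.00 = 94.08 in

x_c = 147.21 in, y_c = 94.08 in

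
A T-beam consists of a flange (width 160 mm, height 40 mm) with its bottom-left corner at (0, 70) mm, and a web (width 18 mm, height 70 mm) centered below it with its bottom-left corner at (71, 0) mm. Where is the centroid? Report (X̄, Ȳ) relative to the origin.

web: A = 18 × 70 = 1260.00, centroid at (80.00, 35.00).
flange: A = 160 × 40 = 6400.00, centroid at (80.00, 90.00).
ΣA = 7660.00 mm²
ΣAX̄ = (1260.00)(80.00) + (6400.00)(80.00) = 612800.00 mm³
ΣAȲ = (1260.00)(35.00) + (6400.00)(90.00) = 620100.00 mm³
X̄ = 612800.00 / 7660.00 = 80.00 mm
Ȳ = 620100.00 / 7660.00 = 80.95 mm

X̄ = 80.00 mm, Ȳ = 80.95 mm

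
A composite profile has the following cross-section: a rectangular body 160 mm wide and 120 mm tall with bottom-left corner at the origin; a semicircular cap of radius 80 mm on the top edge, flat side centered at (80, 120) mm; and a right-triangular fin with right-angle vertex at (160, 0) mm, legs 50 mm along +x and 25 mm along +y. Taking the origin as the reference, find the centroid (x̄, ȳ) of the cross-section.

x̄ = 82.02 mm, ȳ = 90.53 mm

rectangular body: A = 160 × 120 = 19200.00, centroid at (80.00, 60.00).
semicircular top: A = ½π·80² = 10053.10, centroid at (80.00, 153.95).
triangular fin: A = ½·50·25 = 625.00, centroid at (176.67, 8.33).
ΣA = 29878.10 mm²
ΣAx̄ = (19200.00)(80.00) + (10053.10)(80.00) + (625.00)(176.67) = 2450664.39 mm³
ΣAȳ = (19200.00)(60.00) + (10053.10)(153.95) + (625.00)(8.33) = 2704913.25 mm³
x̄ = 2450664.39 / 29878.10 = 82.02 mm
ȳ = 2704913.25 / 29878.10 = 90.53 mm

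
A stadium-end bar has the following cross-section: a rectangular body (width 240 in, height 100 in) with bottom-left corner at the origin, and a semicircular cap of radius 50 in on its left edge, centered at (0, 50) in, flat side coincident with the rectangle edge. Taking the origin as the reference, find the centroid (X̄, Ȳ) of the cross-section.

X̄ = 100.14 in, Ȳ = 50.00 in

rectangular body: A = 240 × 100 = 24000.00, centroid at (120.00, 50.00).
semicircular end: A = ½π·50² = 3926.99, centroid at (-21.22, 50.00).
ΣA = 27926.99 in², ΣAX̄ = 2796666.67 in³, ΣAȲ = 1396349.54 in³.
X̄ = 2796666.67/27926.99 = 100.14 in; Ȳ = 1396349.54/27926.99 = 50.00 in.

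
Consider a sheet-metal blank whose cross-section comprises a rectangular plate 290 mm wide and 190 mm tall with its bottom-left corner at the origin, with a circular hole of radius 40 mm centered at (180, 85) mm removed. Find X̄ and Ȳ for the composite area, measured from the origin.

Part | A | x̄ᵢ | ȳᵢ | A·x̄ᵢ | A·ȳᵢ
plate | 55100.00 | 145.00 | 95.00 | 7989500.00 | 5234500.00
hole | -5026.55 | 180.00 | 85.00 | -904778.68 | -427256.60
Σ | 50073.45 |  |  | 7084721.32 | 4807243.40
X̄ = 7084721.32 / 50073.45 = 141.49 mm
Ȳ = 4807243.40 / 50073.45 = 96.00 mm

X̄ = 141.49 mm, Ȳ = 96.00 mm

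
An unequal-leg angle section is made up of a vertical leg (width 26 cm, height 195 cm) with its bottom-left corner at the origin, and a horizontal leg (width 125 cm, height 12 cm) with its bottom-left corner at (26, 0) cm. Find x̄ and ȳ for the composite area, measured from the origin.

x̄ = 30.24 cm, ȳ = 76.61 cm

Part | A | x̄ᵢ | ȳᵢ | A·x̄ᵢ | A·ȳᵢ
vertical leg | 5070.00 | 13.00 | 97.50 | 65910.00 | 494325.00
horizontal leg | 1500.00 | 88.50 | 6.00 | 132750.00 | 9000.00
Σ | 6570.00 |  |  | 198660.00 | 503325.00
x̄ = 198660.00 / 6570.00 = 30.24 cm
ȳ = 503325.00 / 6570.00 = 76.61 cm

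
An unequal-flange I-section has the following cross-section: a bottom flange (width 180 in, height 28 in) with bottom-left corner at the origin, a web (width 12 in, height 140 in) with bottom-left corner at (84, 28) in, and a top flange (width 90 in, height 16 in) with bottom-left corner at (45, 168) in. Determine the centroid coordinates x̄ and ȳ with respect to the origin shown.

x̄ = 90.00 in, ȳ = 59.88 in

Part | A | x̄ᵢ | ȳᵢ | A·x̄ᵢ | A·ȳᵢ
bottom flange | 5040.00 | 90.00 | 14.00 | 453600.00 | 70560.00
web | 1680.00 | 90.00 | 98.00 | 151200.00 | 164640.00
top flange | 1440.00 | 90.00 | 176.00 | 129600.00 | 253440.00
Σ | 8160.00 |  |  | 734400.00 | 488640.00
x̄ = 734400.00 / 8160.00 = 90.00 in
ȳ = 488640.00 / 8160.00 = 59.88 in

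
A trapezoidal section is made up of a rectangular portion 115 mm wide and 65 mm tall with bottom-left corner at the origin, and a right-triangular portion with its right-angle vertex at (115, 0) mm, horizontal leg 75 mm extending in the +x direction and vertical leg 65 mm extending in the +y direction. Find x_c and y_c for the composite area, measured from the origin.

rectangular portion: A = 115 × 65 = 7475.00, centroid at (57.50, 32.50).
triangular portion: A = ½·75·65 = 2437.50, centroid at (140.00, 21.67).
ΣA = 9912.50 mm²
ΣAx_c = (7475.00)(57.50) + (2437.50)(140.00) = 771062.50 mm³
ΣAy_c = (7475.00)(32.50) + (2437.50)(21.67) = 295750.00 mm³
x_c = 771062.50 / 9912.50 = 77.79 mm
y_c = 295750.00 / 9912.50 = 29.84 mm

x_c = 77.79 mm, y_c = 29.84 mm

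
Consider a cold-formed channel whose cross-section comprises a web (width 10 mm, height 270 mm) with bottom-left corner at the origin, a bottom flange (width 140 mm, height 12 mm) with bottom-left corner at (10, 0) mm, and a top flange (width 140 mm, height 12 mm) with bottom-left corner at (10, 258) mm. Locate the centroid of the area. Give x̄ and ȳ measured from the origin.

web: A = 10 × 270 = 2700.00, centroid at (5.00, 135.00).
bottom flange: A = 140 × 12 = 1680.00, centroid at (80.00, 6.00).
top flange: A = 140 × 12 = 1680.00, centroid at (80.00, 264.00).
ΣA = 6060.00 mm²
ΣAx̄ = (2700.00)(5.00) + (1680.00)(80.00) + (1680.00)(80.00) = 282300.00 mm³
ΣAȳ = (2700.00)(135.00) + (1680.00)(6.00) + (1680.00)(264.00) = 818100.00 mm³
x̄ = 282300.00 / 6060.00 = 46.58 mm
ȳ = 818100.00 / 6060.00 = 135.00 mm

x̄ = 46.58 mm, ȳ = 135.00 mm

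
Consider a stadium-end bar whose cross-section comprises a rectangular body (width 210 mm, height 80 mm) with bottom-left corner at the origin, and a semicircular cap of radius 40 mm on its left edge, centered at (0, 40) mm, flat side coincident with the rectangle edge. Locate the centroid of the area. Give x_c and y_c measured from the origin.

rectangular body: A = 210 × 80 = 16800.00, centroid at (105.00, 40.00).
semicircular end: A = ½π·40² = 2513.27, centroid at (-16.98, 40.00).
ΣA = 19313.27 mm², ΣAx_c = 1721333.33 mm³, ΣAy_c = 772530.96 mm³.
x_c = 1721333.33/19313.27 = 89.13 mm; y_c = 772530.96/19313.27 = 40.00 mm.

x_c = 89.13 mm, y_c = 40.00 mm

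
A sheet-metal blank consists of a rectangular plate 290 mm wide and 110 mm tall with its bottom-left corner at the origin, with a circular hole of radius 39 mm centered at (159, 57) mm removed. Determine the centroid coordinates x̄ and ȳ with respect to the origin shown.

x̄ = 142.53 mm, ȳ = 54.65 mm

plate: A = 290 × 110 = 31900.00, centroid at (145.00, 55.00).
hole: A = −π·39² = -4778.36, centroid at (159.00, 57.00).
ΣA = 27121.64 mm², ΣAx̄ = 3865740.37 mm³, ΣAȳ = 1482133.34 mm³.
x̄ = 3865740.37/27121.64 = 142.53 mm; ȳ = 1482133.34/27121.64 = 54.65 mm.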